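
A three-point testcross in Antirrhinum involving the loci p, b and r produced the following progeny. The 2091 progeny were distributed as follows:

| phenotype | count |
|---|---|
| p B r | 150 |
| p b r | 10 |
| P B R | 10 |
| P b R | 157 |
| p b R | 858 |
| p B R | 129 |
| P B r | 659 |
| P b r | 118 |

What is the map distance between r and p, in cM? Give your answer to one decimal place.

The two most frequent reciprocal classes, P B r and p b R, are the parental types, so the F1 was P B r / p b R.
The two rarest classes, P B R and p b r, are the double crossovers. Comparing them with the parentals, only the r allele has switched, so r is the middle locus and the order is p – r – b.
Crossovers in the p–r interval produce the single-crossover classes p B r and P b R (150 + 157 = 307) plus the double crossovers (20).
RF(p–r) = (307 + 20) / 2091 = 327/2091 = 0.1564 → 15.6 cM.

15.6 cM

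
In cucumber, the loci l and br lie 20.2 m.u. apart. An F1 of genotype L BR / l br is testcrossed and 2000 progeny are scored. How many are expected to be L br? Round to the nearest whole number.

202

A map distance of 20.2 m.u. corresponds to a recombination frequency of 0.202.
The F1 is L BR / l br, so L br is a recombinant gamete class with expected frequency r/2 = 0.202/2 = 0.1010.
Expected number = 0.1010 × 2000 = 202.00 ≈ 202.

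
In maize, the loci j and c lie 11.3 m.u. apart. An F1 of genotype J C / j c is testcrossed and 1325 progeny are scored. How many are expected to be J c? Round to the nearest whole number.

75

A map distance of 11.3 m.u. corresponds to a recombination frequency of 0.113.
The F1 is J C / j c, so J c is a recombinant gamete class with expected frequency r/2 = 0.113/2 = 0.0565.
Expected number = 0.0565 × 1325 = 74.86 ≈ 75.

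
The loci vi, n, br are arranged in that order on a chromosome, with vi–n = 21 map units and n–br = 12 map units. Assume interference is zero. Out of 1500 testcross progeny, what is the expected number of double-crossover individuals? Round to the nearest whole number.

Map distances give recombination frequencies of 0.210 and 0.120 for the two intervals.
With no interference, expected double-crossover frequency = 0.210 × 0.120 = 0.02520.
Expected number = 0.02520 × 1500 = 37.80 ≈ 38.

38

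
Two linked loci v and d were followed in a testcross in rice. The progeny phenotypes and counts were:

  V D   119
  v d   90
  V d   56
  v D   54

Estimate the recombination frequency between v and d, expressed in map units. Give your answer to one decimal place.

The two most frequent classes, V D (119) and v d (90), are the parental types, so the F1 was V D / v d.
The recombinant classes are V d and v D: 56 + 54 = 110.
Recombination frequency = 110/319 = 0.3448 ≈ 34.5%, i.e. 34.5 map units.

34.5 map units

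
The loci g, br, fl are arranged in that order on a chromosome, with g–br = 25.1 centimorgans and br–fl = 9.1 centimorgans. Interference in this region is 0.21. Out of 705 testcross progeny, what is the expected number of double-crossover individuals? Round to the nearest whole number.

13

Map distances give recombination frequencies of 0.251 and 0.091 for the two intervals.
With interference 0.21 (so coincidence = 0.79), expected double-crossover frequency = 0.251 × 0.091 × 0.79 = 0.01804.
Expected number = 0.01804 × 705 = 12.72 ≈ 13.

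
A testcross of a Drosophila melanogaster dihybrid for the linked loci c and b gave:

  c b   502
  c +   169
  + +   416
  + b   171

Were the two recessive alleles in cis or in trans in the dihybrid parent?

cis

The two most frequent classes are + + (416) and c b (502); these are the parental (non-recombinant) types.
So the F1 carried + + on one chromosome and c b on the other — the recessive alleles are on the same chromosome (cis / coupling).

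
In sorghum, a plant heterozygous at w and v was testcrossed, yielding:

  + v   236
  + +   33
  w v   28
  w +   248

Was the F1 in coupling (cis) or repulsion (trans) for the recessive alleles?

trans

The two most frequent classes are + v (236) and w + (248); these are the parental (non-recombinant) types.
So the F1 carried + v on one chromosome and w + on the other — the recessive alleles are on opposite chromosomes (trans / repulsion).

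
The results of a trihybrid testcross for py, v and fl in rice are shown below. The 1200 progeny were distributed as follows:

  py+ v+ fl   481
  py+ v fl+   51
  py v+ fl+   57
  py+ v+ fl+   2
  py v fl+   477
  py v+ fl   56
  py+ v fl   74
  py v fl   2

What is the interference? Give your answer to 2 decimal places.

0.68

The two most frequent reciprocal classes, py v fl+ and py+ v+ fl, are the parental types, so the F1 was py v fl+ / py+ v+ fl.
The two rarest classes, py v fl and py+ v+ fl+, are the double crossovers. Comparing them with the parentals, only the fl allele has switched, so fl is the middle locus and the order is v – fl – py.
v–fl: (131 + 4)/1200 = 0.1125; fl–py: (107 + 4)/1200 = 0.0925.
Expected DCO frequency = 0.1125 × 0.0925 ≈ 0.01041; observed = 4/1200 ≈ 0.00333.
Coefficient of coincidence = 0.00333/0.01041 ≈ 0.32; interference = 1 − 0.32 = 0.68.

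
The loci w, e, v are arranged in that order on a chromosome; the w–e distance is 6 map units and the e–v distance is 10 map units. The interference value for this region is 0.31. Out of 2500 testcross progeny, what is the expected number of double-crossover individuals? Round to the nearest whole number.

Map distances give recombination frequencies of 0.060 and 0.100 for the two intervals.
With interference 0.31 (so coincidence = 0.69), expected double-crossover frequency = 0.060 × 0.100 × 0.69 = 0.00414.
Expected number = 0.00414 × 2500 = 10.35 ≈ 10.

10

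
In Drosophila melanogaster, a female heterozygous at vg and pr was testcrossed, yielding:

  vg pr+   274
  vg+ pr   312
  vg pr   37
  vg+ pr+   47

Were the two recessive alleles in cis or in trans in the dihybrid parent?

The two most frequent classes are vg+ pr (312) and vg pr+ (274); these are the parental (non-recombinant) types.
So the F1 carried vg+ pr on one chromosome and vg pr+ on the other — the recessive alleles are on opposite chromosomes (trans / repulsion).

trans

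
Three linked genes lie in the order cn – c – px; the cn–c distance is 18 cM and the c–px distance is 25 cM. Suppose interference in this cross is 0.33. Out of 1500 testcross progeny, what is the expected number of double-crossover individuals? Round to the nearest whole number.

45

Map distances give recombination frequencies of 0.180 and 0.250 for the two intervals.
With interference 0.33 (so coincidence = 0.67), expected double-crossover frequency = 0.180 × 0.250 × 0.67 = 0.03015.
Expected number = 0.03015 × 1500 = 45.22 ≈ 45.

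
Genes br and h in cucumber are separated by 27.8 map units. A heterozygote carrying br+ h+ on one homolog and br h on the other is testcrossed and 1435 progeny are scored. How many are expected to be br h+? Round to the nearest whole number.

A map distance of 27.8 map units corresponds to a recombination frequency of 0.278.
The F1 is br+ h+ / br h, so br h+ is a recombinant gamete class with expected frequency r/2 = 0.278/2 = 0.1390.
Expected number = 0.1390 × 1435 = 199.47 ≈ 199.

199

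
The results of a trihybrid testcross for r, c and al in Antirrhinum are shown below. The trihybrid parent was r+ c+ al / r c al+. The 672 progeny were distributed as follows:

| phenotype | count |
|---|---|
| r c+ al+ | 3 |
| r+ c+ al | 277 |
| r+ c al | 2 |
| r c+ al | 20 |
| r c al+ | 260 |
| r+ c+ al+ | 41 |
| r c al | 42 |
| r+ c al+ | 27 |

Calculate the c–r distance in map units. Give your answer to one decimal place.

The two rarest classes, r+ c al and r c+ al+, are the double crossovers. Comparing them with the parentals, only the c allele has switched, so c is the middle locus and the order is r – c – al.
Crossovers in the r–c interval produce the single-crossover classes r c+ al and r+ c al+ (20 + 27 = 47) plus the double crossovers (5).
RF(r–c) = (47 + 5) / 672 = 52/672 = 0.0774 → 7.7 map units.

7.7 map units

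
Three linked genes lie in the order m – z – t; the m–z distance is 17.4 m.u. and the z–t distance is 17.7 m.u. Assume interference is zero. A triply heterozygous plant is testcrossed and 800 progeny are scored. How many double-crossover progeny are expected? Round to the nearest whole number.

Map distances give recombination frequencies of 0.174 and 0.177 for the two intervals.
With no interference, expected double-crossover frequency = 0.174 × 0.177 = 0.03080.
Expected number = 0.03080 × 800 = 24.64 ≈ 25.

25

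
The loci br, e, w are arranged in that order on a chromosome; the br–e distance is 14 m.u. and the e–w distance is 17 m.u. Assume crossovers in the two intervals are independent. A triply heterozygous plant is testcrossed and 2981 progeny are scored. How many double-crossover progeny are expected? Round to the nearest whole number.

71

Map distances give recombination frequencies of 0.140 and 0.170 for the two intervals.
With no interference, expected double-crossover frequency = 0.140 × 0.170 = 0.02380.
Expected number = 0.02380 × 2981 = 70.95 ≈ 71.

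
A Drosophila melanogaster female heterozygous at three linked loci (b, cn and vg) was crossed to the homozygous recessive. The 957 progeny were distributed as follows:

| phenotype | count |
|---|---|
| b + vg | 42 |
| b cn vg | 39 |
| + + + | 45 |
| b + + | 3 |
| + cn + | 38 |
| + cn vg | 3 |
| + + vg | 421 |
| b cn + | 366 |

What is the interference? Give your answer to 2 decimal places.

0.26

The two most frequent reciprocal classes, + + vg and b cn +, are the parental types, so the F1 was + + vg / b cn +.
The two rarest classes, + cn vg and b + +, are the double crossovers. Comparing them with the parentals, only the cn allele has switched, so cn is the middle locus and the order is vg – cn – b.
vg–cn: (84 + 6)/957 = 0.0940; cn–b: (80 + 6)/957 = 0.0899.
Expected DCO frequency = 0.0940 × 0.0899 ≈ 0.00845; observed = 6/957 ≈ 0.00627.
Coefficient of coincidence = 0.00627/0.00845 ≈ 0.74; interference = 1 − 0.74 = 0.26.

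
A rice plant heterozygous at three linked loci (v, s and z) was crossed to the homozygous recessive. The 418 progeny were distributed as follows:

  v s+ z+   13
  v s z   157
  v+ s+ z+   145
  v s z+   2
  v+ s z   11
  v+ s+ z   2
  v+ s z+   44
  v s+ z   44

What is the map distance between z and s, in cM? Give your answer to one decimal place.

22.0 cM

The two most frequent reciprocal classes, v s z and v+ s+ z+, are the parental types, so the F1 was v s z / v+ s+ z+.
The two rarest classes, v s z+ and v+ s+ z, are the double crossovers. Comparing them with the parentals, only the z allele has switched, so z is the middle locus and the order is s – z – v.
Crossovers in the s–z interval produce the single-crossover classes v s+ z and v+ s z+ (44 + 44 = 88) plus the double crossovers (4).
RF(s–z) = (88 + 4) / 418 = 92/418 = 0.2201 → 22.0 cM.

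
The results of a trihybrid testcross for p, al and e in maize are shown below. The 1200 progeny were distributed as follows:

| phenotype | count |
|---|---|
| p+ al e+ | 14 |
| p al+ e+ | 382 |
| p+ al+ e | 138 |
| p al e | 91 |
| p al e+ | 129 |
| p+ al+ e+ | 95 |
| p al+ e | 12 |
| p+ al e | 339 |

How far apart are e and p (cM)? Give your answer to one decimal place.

17.7 cM

The two most frequent reciprocal classes, p al+ e+ and p+ al e, are the parental types, so the F1 was p al+ e+ / p+ al e.
The two rarest classes, p al+ e and p+ al e+, are the double crossovers. Comparing them with the parentals, only the e allele has switched, so e is the middle locus and the order is al – e – p.
Crossovers in the e–p interval produce the single-crossover classes p+ al+ e+ and p al e (95 + 91 = 186) plus the double crossovers (26).
RF(e–p) = (186 + 26) / 1200 = 212/1200 = 0.1767 → 17.7 cM.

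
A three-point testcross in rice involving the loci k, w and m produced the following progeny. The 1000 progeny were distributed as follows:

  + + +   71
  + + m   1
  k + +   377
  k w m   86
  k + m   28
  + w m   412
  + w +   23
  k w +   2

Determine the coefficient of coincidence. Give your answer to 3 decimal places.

The two most frequent reciprocal classes, k + + and + w m, are the parental types, so the F1 was k + + / + w m.
The two rarest classes, k w + and + + m, are the double crossovers. Comparing them with the parentals, only the w allele has switched, so w is the middle locus and the order is m – w – k.
m–w: (51 + 3)/1000 = 0.0540; w–k: (157 + 3)/1000 = 0.1600.
Expected DCO frequency = 0.0540 × 0.1600 ≈ 0.00864; observed = 3/1000 ≈ 0.00300.
Coefficient of coincidence = 0.00300/0.00864 ≈ 0.347.

0.347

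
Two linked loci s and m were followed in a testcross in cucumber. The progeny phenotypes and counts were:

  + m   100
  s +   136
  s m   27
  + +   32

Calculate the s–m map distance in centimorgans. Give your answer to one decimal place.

20.0 centimorgans

The two most frequent classes, + m (100) and s + (136), are the parental types, so the F1 was + m / s +.
The recombinant classes are + + and s m: 32 + 27 = 59.
Recombination frequency = 59/295 = 0.2000 ≈ 20.0%, i.e. 20.0 centimorgans.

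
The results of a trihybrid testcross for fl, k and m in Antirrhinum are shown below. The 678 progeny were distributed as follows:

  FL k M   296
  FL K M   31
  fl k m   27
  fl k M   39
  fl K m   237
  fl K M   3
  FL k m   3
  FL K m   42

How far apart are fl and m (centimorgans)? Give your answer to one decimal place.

12.8 centimorgans

The two most frequent reciprocal classes, fl K m and FL k M, are the parental types, so the F1 was fl K m / FL k M.
The two rarest classes, fl K M and FL k m, are the double crossovers. Comparing them with the parentals, only the m allele has switched, so m is the middle locus and the order is k – m – fl.
Crossovers in the m–fl interval produce the single-crossover classes FL K m and fl k M (42 + 39 = 81) plus the double crossovers (6).
RF(m–fl) = (81 + 6) / 678 = 87/678 = 0.1283 → 12.8 centimorgans.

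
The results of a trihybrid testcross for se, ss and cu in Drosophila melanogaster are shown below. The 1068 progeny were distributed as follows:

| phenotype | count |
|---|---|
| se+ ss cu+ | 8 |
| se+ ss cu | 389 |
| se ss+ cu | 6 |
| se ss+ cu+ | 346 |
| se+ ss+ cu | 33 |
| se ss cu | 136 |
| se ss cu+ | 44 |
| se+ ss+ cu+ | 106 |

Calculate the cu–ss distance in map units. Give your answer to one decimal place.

The two most frequent reciprocal classes, se+ ss cu and se ss+ cu+, are the parental types, so the F1 was se+ ss cu / se ss+ cu+.
The two rarest classes, se+ ss cu+ and se ss+ cu, are the double crossovers. Comparing them with the parentals, only the cu allele has switched, so cu is the middle locus and the order is se – cu – ss.
Crossovers in the cu–ss interval produce the single-crossover classes se+ ss+ cu and se ss cu+ (33 + 44 = 77) plus the double crossovers (14).
RF(cu–ss) = (77 + 14) / 1068 = 91/1068 = 0.0852 → 8.5 map units.

8.5 map units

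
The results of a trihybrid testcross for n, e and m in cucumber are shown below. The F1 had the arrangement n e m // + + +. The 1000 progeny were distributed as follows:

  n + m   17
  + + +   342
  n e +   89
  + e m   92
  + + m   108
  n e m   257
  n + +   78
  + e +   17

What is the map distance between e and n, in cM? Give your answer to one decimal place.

The two rarest classes, n + m and + e +, are the double crossovers. Comparing them with the parentals, only the e allele has switched, so e is the middle locus and the order is m – e – n.
Crossovers in the e–n interval produce the single-crossover classes + e m and n + + (92 + 78 = 170) plus the double crossovers (34).
RF(e–n) = (170 + 34) / 1000 = 204/1000 = 0.2040 → 20.4 cM.

20.4 cM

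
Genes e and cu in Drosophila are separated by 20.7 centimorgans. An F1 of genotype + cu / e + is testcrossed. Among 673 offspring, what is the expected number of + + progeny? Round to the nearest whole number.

70

A map distance of 20.7 centimorgans corresponds to a recombination frequency of 0.207.
The F1 is + cu / e +, so + + is a recombinant gamete class with expected frequency r/2 = 0.207/2 = 0.1035.
Expected number = 0.1035 × 673 = 69.66 ≈ 70.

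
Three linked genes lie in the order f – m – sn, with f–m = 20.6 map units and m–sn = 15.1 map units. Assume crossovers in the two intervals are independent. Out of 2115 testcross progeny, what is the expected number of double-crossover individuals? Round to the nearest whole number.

Map distances give recombination frequencies of 0.206 and 0.151 for the two intervals.
With no interference, expected double-crossover frequency = 0.206 × 0.151 = 0.03111.
Expected number = 0.03111 × 2115 = 65.79 ≈ 66.

66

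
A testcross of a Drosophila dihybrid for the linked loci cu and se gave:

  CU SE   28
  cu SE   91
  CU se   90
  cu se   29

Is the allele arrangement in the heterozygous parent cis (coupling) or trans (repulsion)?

The two most frequent classes are CU se (90) and cu SE (91); these are the parental (non-recombinant) types.
So the F1 carried CU se on one chromosome and cu SE on the other — the recessive alleles are on opposite chromosomes (trans / repulsion).

trans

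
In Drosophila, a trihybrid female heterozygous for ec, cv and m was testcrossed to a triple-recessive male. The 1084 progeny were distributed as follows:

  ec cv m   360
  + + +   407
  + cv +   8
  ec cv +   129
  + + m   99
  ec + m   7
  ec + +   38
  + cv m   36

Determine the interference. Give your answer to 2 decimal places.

The two most frequent reciprocal classes, + + + and ec cv m, are the parental types, so the F1 was + + + / ec cv m.
The two rarest classes, + cv + and ec + m, are the double crossovers. Comparing them with the parentals, only the cv allele has switched, so cv is the middle locus and the order is ec – cv – m.
ec–cv: (74 + 15)/1084 = 0.0821; cv–m: (228 + 15)/1084 = 0.2242.
Expected DCO frequency = 0.0821 × 0.2242 ≈ 0.01841; observed = 15/1084 ≈ 0.01384.
Coefficient of coincidence = 0.01384/0.01841 ≈ 0.75; interference = 1 − 0.75 = 0.25.

0.25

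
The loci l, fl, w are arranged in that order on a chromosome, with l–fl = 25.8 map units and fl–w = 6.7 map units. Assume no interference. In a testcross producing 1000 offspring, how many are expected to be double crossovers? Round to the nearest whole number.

17

Map distances give recombination frequencies of 0.258 and 0.067 for the two intervals.
With no interference, expected double-crossover frequency = 0.258 × 0.067 = 0.01729.
Expected number = 0.01729 × 1000 = 17.29 ≈ 17.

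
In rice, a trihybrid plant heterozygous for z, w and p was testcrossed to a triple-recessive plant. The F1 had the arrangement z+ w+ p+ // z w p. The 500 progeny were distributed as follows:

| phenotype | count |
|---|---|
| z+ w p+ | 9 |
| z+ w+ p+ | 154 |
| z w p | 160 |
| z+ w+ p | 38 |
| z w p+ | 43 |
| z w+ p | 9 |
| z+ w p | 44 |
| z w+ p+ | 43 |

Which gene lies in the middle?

w

The two rarest classes, z+ w p+ and z w+ p, are the double crossovers. Comparing them with the parentals, only the w allele has switched, so w is the middle locus and the order is p – w – z.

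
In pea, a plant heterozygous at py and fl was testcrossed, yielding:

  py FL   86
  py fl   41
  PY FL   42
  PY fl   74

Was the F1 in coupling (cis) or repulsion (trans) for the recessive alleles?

The two most frequent classes are PY fl (74) and py FL (86); these are the parental (non-recombinant) types.
So the F1 carried PY fl on one chromosome and py FL on the other — the recessive alleles are on opposite chromosomes (trans / repulsion).

trans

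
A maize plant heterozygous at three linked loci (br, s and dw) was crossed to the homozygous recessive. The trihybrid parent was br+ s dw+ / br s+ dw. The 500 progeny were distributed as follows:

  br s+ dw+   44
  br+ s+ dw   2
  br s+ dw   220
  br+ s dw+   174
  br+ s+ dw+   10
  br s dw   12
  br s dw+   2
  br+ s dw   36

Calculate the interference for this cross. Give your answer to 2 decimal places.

The two rarest classes, br s dw+ and br+ s+ dw, are the double crossovers. Comparing them with the parentals, only the br allele has switched, so br is the middle locus and the order is s – br – dw.
s–br: (22 + 4)/500 = 0.0520; br–dw: (80 + 4)/500 = 0.1680.
Expected DCO frequency = 0.0520 × 0.1680 ≈ 0.00874; observed = 4/500 ≈ 0.00800.
Coefficient of coincidence = 0.00800/0.00874 ≈ 0.92; interference = 1 − 0.92 = 0.08.

0.08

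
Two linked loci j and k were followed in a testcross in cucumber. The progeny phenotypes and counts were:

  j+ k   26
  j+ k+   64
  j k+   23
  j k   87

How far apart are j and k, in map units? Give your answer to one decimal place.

24.5 map units

The two most frequent classes, j+ k+ (64) and j k (87), are the parental types, so the F1 was j+ k+ / j k.
The recombinant classes are j+ k and j k+: 26 + 23 = 49.
Recombination frequency = 49/200 = 0.2450 ≈ 24.5%, i.e. 24.5 map units.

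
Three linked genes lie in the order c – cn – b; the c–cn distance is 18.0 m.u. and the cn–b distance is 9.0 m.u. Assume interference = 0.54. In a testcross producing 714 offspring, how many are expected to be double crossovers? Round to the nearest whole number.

Map distances give recombination frequencies of 0.180 and 0.090 for the two intervals.
With interference 0.54 (so coincidence = 0.46), expected double-crossover frequency = 0.180 × 0.090 × 0.46 = 0.00745.
Expected number = 0.00745 × 714 = 5.32 ≈ 5.

5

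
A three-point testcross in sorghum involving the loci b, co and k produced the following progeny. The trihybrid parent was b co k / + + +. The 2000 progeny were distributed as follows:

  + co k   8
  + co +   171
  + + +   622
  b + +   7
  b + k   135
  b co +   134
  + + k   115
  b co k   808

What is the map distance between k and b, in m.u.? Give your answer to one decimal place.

13.2 m.u.

The two rarest classes, + co k and b + +, are the double crossovers. Comparing them with the parentals, only the b allele has switched, so b is the middle locus and the order is k – b – co.
Crossovers in the k–b interval produce the single-crossover classes b co + and + + k (134 + 115 = 249) plus the double crossovers (15).
RF(k–b) = (249 + 15) / 2000 = 264/2000 = 0.1320 → 13.2 m.u.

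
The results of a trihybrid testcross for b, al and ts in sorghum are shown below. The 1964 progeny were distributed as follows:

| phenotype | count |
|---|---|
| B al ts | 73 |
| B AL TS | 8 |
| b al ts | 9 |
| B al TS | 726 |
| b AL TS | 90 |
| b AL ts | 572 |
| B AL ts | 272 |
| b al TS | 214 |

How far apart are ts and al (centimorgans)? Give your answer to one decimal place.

The two most frequent reciprocal classes, B al TS and b AL ts, are the parental types, so the F1 was B al TS / b AL ts.
The two rarest classes, B AL TS and b al ts, are the double crossovers. Comparing them with the parentals, only the al allele has switched, so al is the middle locus and the order is b – al – ts.
Crossovers in the al–ts interval produce the single-crossover classes B al ts and b AL TS (73 + 90 = 163) plus the double crossovers (17).
RF(al–ts) = (163 + 17) / 1964 = 180/1964 = 0.0916 → 9.2 centimorgans.

9.2 centimorgans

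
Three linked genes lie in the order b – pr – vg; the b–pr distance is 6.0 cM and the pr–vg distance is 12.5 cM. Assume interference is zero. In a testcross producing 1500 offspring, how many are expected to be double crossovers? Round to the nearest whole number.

11

Map distances give recombination frequencies of 0.060 and 0.125 for the two intervals.
With no interference, expected double-crossover frequency = 0.060 × 0.125 = 0.00750.
Expected number = 0.00750 × 1500 = 11.25 ≈ 11.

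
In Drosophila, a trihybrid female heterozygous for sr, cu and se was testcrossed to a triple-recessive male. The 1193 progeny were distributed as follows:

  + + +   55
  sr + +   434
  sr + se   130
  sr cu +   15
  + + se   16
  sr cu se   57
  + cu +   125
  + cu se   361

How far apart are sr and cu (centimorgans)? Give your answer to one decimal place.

12.0 centimorgans

The two most frequent reciprocal classes, sr + + and + cu se, are the parental types, so the F1 was sr + + / + cu se.
The two rarest classes, sr cu + and + + se, are the double crossovers. Comparing them with the parentals, only the cu allele has switched, so cu is the middle locus and the order is sr – cu – se.
Crossovers in the sr–cu interval produce the single-crossover classes + + + and sr cu se (55 + 57 = 112) plus the double crossovers (31).
RF(sr–cu) = (112 + 31) / 1193 = 143/1193 = 0.1199 → 12.0 centimorgans.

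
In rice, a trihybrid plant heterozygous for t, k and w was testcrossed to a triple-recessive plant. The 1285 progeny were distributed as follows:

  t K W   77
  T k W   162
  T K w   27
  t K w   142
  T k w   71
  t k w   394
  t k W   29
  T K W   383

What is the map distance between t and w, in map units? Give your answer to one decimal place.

15.9 map units

The two most frequent reciprocal classes, t k w and T K W, are the parental types, so the F1 was t k w / T K W.
The two rarest classes, t k W and T K w, are the double crossovers. Comparing them with the parentals, only the w allele has switched, so w is the middle locus and the order is t – w – k.
Crossovers in the t–w interval produce the single-crossover classes T k w and t K W (71 + 77 = 148) plus the double crossovers (56).
RF(t–w) = (148 + 56) / 1285 = 204/1285 = 0.1588 → 15.9 map units.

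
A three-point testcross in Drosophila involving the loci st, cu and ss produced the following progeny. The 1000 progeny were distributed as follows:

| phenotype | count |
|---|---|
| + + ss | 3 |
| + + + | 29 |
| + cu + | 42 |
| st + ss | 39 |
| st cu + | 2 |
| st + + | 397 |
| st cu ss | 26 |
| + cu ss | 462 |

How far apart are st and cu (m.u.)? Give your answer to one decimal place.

The two most frequent reciprocal classes, st + + and + cu ss, are the parental types, so the F1 was st + + / + cu ss.
The two rarest classes, st cu + and + + ss, are the double crossovers. Comparing them with the parentals, only the cu allele has switched, so cu is the middle locus and the order is st – cu – ss.
Crossovers in the st–cu interval produce the single-crossover classes + + + and st cu ss (29 + 26 = 55) plus the double crossovers (5).
RF(st–cu) = (55 + 5) / 1000 = 60/1000 = 0.0600 → 6.0 m.u.

6.0 m.u.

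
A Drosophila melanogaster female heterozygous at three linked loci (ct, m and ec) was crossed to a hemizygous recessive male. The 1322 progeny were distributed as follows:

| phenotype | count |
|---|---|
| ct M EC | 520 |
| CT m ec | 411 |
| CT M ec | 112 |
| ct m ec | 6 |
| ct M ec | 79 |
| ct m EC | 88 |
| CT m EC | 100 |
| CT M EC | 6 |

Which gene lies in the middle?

The two most frequent reciprocal classes, ct M EC and CT m ec, are the parental types, so the F1 was ct M EC / CT m ec.
The two rarest classes, CT M EC and ct m ec, are the double crossovers. Comparing them with the parentals, only the ct allele has switched, so ct is the middle locus and the order is m – ct – ec.

ct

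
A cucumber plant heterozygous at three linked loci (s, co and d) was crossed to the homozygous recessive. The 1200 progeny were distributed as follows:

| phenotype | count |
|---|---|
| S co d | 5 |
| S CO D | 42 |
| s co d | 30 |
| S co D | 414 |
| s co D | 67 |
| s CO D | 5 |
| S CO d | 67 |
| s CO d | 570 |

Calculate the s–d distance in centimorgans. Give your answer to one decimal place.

12.0 centimorgans

The two most frequent reciprocal classes, S co D and s CO d, are the parental types, so the F1 was S co D / s CO d.
The two rarest classes, S co d and s CO D, are the double crossovers. Comparing them with the parentals, only the d allele has switched, so d is the middle locus and the order is co – d – s.
Crossovers in the d–s interval produce the single-crossover classes s co D and S CO d (67 + 67 = 134) plus the double crossovers (10).
RF(d–s) = (134 + 10) / 1200 = 144/1200 = 0.1200 → 12.0 centimorgans.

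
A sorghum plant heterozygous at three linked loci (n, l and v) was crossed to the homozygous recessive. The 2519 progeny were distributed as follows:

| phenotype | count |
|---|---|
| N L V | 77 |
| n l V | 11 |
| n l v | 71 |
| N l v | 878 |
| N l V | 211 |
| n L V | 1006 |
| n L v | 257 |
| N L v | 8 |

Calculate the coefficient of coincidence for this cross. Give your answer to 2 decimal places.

The two most frequent reciprocal classes, n L V and N l v, are the parental types, so the F1 was n L V / N l v.
The two rarest classes, n l V and N L v, are the double crossovers. Comparing them with the parentals, only the l allele has switched, so l is the middle locus and the order is n – l – v.
n–l: (148 + 19)/2519 = 0.0663; l–v: (468 + 19)/2519 = 0.1933.
Expected DCO frequency = 0.0663 × 0.1933 ≈ 0.01282; observed = 19/2519 ≈ 0.00754.
Coefficient of coincidence = 0.00754/0.01282 ≈ 0.59.

0.59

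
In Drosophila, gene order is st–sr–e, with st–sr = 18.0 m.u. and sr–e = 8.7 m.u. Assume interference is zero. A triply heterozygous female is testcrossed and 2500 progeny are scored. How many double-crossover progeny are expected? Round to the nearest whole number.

Map distances give recombination frequencies of 0.180 and 0.087 for the two intervals.
With no interference, expected double-crossover frequency = 0.180 × 0.087 = 0.01566.
Expected number = 0.01566 × 2500 = 39.15 ≈ 39.

39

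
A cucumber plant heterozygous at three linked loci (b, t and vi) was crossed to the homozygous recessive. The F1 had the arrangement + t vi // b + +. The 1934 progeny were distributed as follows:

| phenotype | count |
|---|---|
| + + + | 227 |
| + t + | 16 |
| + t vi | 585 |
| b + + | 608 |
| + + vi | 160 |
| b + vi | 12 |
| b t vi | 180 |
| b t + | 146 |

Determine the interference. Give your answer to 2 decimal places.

The two rarest classes, + t + and b + vi, are the double crossovers. Comparing them with the parentals, only the vi allele has switched, so vi is the middle locus and the order is t – vi – b.
t–vi: (306 + 28)/1934 = 0.1727; vi–b: (407 + 28)/1934 = 0.2249.
Expected DCO frequency = 0.1727 × 0.2249 ≈ 0.03884; observed = 28/1934 ≈ 0.01448.
Coefficient of coincidence = 0.01448/0.03884 ≈ 0.37; interference = 1 − 0.37 = 0.63.

0.63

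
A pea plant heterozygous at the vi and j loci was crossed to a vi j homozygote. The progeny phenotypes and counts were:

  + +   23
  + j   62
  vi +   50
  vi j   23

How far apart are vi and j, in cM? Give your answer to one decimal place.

29.1 cM

The two most frequent classes, + j (62) and vi + (50), are the parental types, so the F1 was + j / vi +.
The recombinant classes are + + and vi j: 23 + 23 = 46.
Recombination frequency = 46/158 = 0.2911 ≈ 29.1%, i.e. 29.1 cM.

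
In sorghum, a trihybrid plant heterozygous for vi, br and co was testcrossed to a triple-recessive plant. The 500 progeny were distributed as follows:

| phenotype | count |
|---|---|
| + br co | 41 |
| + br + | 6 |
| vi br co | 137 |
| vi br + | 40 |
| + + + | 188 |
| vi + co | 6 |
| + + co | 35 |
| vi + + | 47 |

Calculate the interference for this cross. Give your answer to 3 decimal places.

The two most frequent reciprocal classes, vi br co and + + +, are the parental types, so the F1 was vi br co / + + +.
The two rarest classes, vi + co and + br +, are the double crossovers. Comparing them with the parentals, only the br allele has switched, so br is the middle locus and the order is co – br – vi.
co–br: (75 + 12)/500 = 0.1740; br–vi: (88 + 12)/500 = 0.2000.
Expected DCO frequency = 0.1740 × 0.2000 ≈ 0.03480; observed = 12/500 ≈ 0.02400.
Coefficient of coincidence = 0.02400/0.03480 ≈ 0.690; interference = 1 − 0.690 = 0.310.

0.310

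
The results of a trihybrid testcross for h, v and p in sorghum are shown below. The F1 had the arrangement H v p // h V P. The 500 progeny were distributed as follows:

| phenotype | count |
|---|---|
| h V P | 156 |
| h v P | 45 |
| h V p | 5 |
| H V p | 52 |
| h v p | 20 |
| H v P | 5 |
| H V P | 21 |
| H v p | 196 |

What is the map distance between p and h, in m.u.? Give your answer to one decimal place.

The two rarest classes, H v P and h V p, are the double crossovers. Comparing them with the parentals, only the p allele has switched, so p is the middle locus and the order is h – p – v.
Crossovers in the h–p interval produce the single-crossover classes h v p and H V P (20 + 21 = 41) plus the double crossovers (10).
RF(h–p) = (41 + 10) / 500 = 51/500 = 0.1020 → 10.2 m.u.

10.2 m.u.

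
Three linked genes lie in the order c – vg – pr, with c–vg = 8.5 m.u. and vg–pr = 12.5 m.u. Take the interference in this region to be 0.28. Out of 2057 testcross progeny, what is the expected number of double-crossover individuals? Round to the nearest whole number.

Map distances give recombination frequencies of 0.085 and 0.125 for the two intervals.
With interference 0.28 (so coincidence = 0.72), expected double-crossover frequency = 0.085 × 0.125 × 0.72 = 0.00765.
Expected number = 0.00765 × 2057 = 15.74 ≈ 16.

16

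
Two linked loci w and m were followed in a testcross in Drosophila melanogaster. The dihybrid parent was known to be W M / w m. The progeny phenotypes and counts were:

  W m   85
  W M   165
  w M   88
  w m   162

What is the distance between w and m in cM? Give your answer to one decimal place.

34.6 cM

The recombinant classes are W m and w M: 85 + 88 = 173.
Recombination frequency = 173/500 = 0.3460 ≈ 34.6%, i.e. 34.6 cM.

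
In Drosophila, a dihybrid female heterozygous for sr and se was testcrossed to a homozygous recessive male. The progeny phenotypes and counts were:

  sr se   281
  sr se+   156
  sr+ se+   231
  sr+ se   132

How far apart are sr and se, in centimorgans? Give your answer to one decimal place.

36.0 centimorgans

The two most frequent classes, sr+ se+ (231) and sr se (281), are the parental types, so the F1 was sr+ se+ / sr se.
The recombinant classes are sr+ se and sr se+: 132 + 156 = 288.
Recombination frequency = 288/800 = 0.3600 ≈ 36.0%, i.e. 36.0 centimorgans.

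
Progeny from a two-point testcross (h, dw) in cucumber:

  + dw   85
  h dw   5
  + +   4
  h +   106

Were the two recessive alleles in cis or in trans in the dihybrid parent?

trans

The two most frequent classes are + dw (85) and h + (106); these are the parental (non-recombinant) types.
So the F1 carried + dw on one chromosome and h + on the other — the recessive alleles are on opposite chromosomes (trans / repulsion).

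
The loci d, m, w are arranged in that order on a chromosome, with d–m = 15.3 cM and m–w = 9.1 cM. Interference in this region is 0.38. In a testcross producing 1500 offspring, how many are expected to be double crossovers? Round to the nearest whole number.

Map distances give recombination frequencies of 0.153 and 0.091 for the two intervals.
With interference 0.38 (so coincidence = 0.62), expected double-crossover frequency = 0.153 × 0.091 × 0.62 = 0.00863.
Expected number = 0.00863 × 1500 = 12.95 ≈ 13.

13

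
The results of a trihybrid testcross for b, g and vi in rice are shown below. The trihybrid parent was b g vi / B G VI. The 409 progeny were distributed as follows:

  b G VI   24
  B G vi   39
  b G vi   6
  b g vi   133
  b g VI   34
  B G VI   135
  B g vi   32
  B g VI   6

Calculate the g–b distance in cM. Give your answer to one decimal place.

16.6 cM

The two rarest classes, b G vi and B g VI, are the double crossovers. Comparing them with the parentals, only the g allele has switched, so g is the middle locus and the order is b – g – vi.
Crossovers in the b–g interval produce the single-crossover classes B g vi and b G VI (32 + 24 = 56) plus the double crossovers (12).
RF(b–g) = (56 + 12) / 409 = 68/409 = 0.1663 → 16.6 cM.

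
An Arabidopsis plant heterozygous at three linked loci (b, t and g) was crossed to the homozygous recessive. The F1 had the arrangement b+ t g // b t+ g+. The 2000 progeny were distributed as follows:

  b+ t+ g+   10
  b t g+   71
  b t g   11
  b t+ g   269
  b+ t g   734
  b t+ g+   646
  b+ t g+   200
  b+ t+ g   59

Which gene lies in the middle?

The two rarest classes, b t g and b+ t+ g+, are the double crossovers. Comparing them with the parentals, only the b allele has switched, so b is the middle locus and the order is t – b – g.

b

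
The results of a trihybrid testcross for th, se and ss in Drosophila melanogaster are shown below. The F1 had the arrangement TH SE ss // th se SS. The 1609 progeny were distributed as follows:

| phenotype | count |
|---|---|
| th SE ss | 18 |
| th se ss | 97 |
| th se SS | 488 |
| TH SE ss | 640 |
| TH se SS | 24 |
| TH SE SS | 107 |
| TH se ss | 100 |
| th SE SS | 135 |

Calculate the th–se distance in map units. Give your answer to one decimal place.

The two rarest classes, th SE ss and TH se SS, are the double crossovers. Comparing them with the parentals, only the th allele has switched, so th is the middle locus and the order is se – th – ss.
Crossovers in the se–th interval produce the single-crossover classes TH se ss and th SE SS (100 + 135 = 235) plus the double crossovers (42).
RF(se–th) = (235 + 42) / 1609 = 277/1609 = 0.1722 → 17.2 map units.

17.2 map units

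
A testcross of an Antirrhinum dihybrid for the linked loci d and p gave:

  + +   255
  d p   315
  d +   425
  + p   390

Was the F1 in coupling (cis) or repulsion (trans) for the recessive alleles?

trans

The two most frequent classes are + p (390) and d + (425); these are the parental (non-recombinant) types.
So the F1 carried + p on one chromosome and d + on the other — the recessive alleles are on opposite chromosomes (trans / repulsion).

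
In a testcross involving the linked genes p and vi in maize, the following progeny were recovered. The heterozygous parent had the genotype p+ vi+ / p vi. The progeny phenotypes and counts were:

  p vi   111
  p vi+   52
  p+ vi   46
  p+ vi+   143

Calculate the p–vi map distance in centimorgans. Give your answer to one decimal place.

27.8 centimorgans

The recombinant classes are p+ vi and p vi+: 46 + 52 = 98.
Recombination frequency = 98/352 = 0.2784 ≈ 27.8%, i.e. 27.8 centimorgans.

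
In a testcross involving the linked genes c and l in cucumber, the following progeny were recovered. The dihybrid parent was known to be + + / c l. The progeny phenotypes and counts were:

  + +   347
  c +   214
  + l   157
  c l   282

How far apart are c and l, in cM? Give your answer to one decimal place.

37.1 cM

The recombinant classes are + l and c +: 157 + 214 = 371.
Recombination frequency = 371/1000 = 0.3710 ≈ 37.1%, i.e. 37.1 cM.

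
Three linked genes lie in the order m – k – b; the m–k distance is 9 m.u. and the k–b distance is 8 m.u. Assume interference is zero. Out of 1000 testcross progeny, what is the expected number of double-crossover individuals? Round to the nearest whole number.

7

Map distances give recombination frequencies of 0.090 and 0.080 for the two intervals.
With no interference, expected double-crossover frequency = 0.090 × 0.080 = 0.00720.
Expected number = 0.00720 × 1000 = 7.20 ≈ 7.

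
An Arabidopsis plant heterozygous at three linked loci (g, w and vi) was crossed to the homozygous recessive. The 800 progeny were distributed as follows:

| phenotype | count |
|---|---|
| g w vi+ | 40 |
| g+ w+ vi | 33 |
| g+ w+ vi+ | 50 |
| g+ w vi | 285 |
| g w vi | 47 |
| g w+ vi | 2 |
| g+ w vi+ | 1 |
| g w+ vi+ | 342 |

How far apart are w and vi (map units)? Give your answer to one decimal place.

The two most frequent reciprocal classes, g w+ vi+ and g+ w vi, are the parental types, so the F1 was g w+ vi+ / g+ w vi.
The two rarest classes, g w+ vi and g+ w vi+, are the double crossovers. Comparing them with the parentals, only the vi allele has switched, so vi is the middle locus and the order is g – vi – w.
Crossovers in the vi–w interval produce the single-crossover classes g w vi+ and g+ w+ vi (40 + 33 = 73) plus the double crossovers (3).
RF(vi–w) = (73 + 3) / 800 = 76/800 = 0.0950 → 9.5 map units.

9.5 map units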